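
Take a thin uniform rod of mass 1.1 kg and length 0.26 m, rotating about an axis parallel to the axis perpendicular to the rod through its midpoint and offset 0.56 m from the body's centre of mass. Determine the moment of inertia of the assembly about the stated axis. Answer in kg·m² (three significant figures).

0.351

I_cm = (1/12)ML² = (1/12)(1.1)(0.26)² = 0.0061967 kg·m²; centre at d = 0.56 m, so I = I_cm + Md² gives I = 0.0061967 + (1.1)(0.56)² = 0.35116 kg·m².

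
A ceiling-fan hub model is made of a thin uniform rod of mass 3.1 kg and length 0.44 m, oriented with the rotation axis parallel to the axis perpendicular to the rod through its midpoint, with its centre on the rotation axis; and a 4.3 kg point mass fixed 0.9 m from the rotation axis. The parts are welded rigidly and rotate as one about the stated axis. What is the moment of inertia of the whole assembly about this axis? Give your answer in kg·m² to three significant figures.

Thin rod: I_cm = (1/12)ML² = (1/12)(3.1)(0.44)² = 0.050013 kg·m²; axis through the centre, so I = 0.050013 kg·m².
Point mass: I_cm = 0; centre at d = 0.9 m, so the parallel axis theorem gives I = 0 + (4.3)(0.9)² = 3.483 kg·m².
Total I = 0.050013 + 3.483 = 3.533 kg·m².

3.53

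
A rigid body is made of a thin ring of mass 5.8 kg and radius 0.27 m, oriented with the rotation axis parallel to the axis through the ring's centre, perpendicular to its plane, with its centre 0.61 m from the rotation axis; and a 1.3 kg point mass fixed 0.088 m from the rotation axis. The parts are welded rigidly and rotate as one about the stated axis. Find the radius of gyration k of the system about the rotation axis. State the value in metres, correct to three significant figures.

0.604

Thin ring: I_cm = MR² = (5.8)(0.27)² = 0.42282 kg m^2; centre at d = 0.61 m, so I = I_cm + Md² gives I = 0.42282 + (5.8)(0.61)² = 2.581 kg m^2.
Point mass: I_cm = 0; centre at d = 0.088 m, so I = I_cm + Md² gives I = 0 + (1.3)(0.088)² = 0.010067 kg m^2.
Total I = 2.5911 kg m^2; total mass M = 7.1 kg.
k = √(I/M) = √(2.5911/7.1) = 0.6041 m.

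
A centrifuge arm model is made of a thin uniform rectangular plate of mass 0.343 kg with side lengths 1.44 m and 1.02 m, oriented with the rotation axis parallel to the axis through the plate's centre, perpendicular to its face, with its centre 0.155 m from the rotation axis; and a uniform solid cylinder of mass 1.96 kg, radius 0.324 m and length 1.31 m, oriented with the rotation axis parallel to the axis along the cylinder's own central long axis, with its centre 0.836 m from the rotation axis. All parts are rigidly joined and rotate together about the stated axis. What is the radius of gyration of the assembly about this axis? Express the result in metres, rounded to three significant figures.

Rectangular plate: I_cm = (1/12)M(a²+b²) = (1/12)(0.343)[(1.44)² + (1.02)²] = 0.089009 kg m^2; centre at d = 0.155 m, so the parallel axis theorem gives I = 0.089009 + (0.343)(0.155)² = 0.097249 kg m^2.
Solid cylinder: I_cm = (1/2)MR² = (1/2)(1.96)(0.324)² = 0.10288 kg m^2; centre at d = 0.836 m, so the parallel axis theorem gives I = 0.10288 + (1.96)(0.836)² = 1.4727 kg m^2.
Total I = 1.57 kg m^2; total mass M = 2.303 kg.
k = √(I/M) = √(1.57/2.303) = 0.82565 m.

0.826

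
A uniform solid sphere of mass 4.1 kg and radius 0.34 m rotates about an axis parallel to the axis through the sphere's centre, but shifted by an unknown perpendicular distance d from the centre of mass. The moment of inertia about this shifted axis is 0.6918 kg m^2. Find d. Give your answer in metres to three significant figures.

About the centre-of-mass axis, I_cm = (2/5)MR² = (2/5)(4.1)(0.34)² = 0.18958 kg m^2.
Parallel axis theorem: I = I_cm + Md², so Md² = 0.6918 − 0.18958 = 0.50222 kg m^2.
d = √(0.50222 / 4.1) = 0.34999 m.

0.350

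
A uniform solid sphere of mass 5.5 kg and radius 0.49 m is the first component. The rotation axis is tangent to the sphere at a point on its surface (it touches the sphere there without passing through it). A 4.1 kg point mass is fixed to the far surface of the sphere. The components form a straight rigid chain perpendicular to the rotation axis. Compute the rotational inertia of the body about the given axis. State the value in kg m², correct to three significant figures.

5.79

Solid sphere: I_cm = (2/5)MR² = (2/5)(5.5)(0.49)² = 0.52822 kg m²; centre at d = 0.49 m, so I = I_cm + Md² gives I = 0.52822 + (5.5)(0.49)² = 1.8488 kg m².
Point mass: I_cm = 0; centre at d = 0.49 + 0.49 = 0.98 m, so I = I_cm + Md² gives I = 0 + (4.1)(0.98)² = 3.9376 kg m².
Total I = 1.8488 + 3.9376 = 5.7864 kg m².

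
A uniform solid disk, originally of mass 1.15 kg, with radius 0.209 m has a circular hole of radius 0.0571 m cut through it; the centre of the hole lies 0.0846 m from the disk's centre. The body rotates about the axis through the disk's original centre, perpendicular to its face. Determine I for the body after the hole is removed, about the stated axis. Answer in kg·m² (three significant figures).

Unpierced body about its centre: I₀ = (1/2)MR² = (1/2)(1.15)(0.209)² = 0.025117 kg·m².
The removed disk has mass m = M·(r/R)² = (1.15)(0.0571/0.209)² = 0.085838 kg (same uniform areal density).
Its moment of inertia about the rotation axis (parallel-axis theorem): I_hole = (1/2)mr² + md² = (1/2)(0.085838)(0.0571)² + (0.085838)(0.0846)² = 0.00075429 kg·m².
Treating the hole as negative mass, I = I₀ − I_hole = 0.025117 − 0.00075429 = 0.024362 kg·m².

0.0244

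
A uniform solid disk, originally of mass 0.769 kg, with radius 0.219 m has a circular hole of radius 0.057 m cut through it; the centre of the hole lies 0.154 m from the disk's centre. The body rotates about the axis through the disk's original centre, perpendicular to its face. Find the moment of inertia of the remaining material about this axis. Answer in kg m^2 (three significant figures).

Unpierced body about its centre: I₀ = (1/2)MR² = (1/2)(0.769)(0.219)² = 0.018441 kg m^2.
The removed disk has mass m = M·(r/R)² = (0.769)(0.057/0.219)² = 0.052094 kg (same uniform areal density).
Its moment of inertia about the rotation axis (parallel-axis theorem): I_hole = (1/2)mr² + md² = (1/2)(0.052094)(0.057)² + (0.052094)(0.154)² = 0.0013201 kg m^2.
Treating the hole as negative mass, I = I₀ − I_hole = 0.018441 − 0.0013201 = 0.017121 kg m^2.

0.0171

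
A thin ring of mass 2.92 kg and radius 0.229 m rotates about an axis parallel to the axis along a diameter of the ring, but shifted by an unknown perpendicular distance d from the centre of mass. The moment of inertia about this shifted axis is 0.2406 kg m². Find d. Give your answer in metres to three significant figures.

About the centre-of-mass axis, I_cm = (1/2)MR² = (1/2)(2.92)(0.229)² = 0.076564 kg m².
Parallel axis theorem: I = I_cm + Md², so Md² = 0.2406 − 0.076564 = 0.16404 kg m².
d = √(0.16404 / 2.92) = 0.23702 m.

0.237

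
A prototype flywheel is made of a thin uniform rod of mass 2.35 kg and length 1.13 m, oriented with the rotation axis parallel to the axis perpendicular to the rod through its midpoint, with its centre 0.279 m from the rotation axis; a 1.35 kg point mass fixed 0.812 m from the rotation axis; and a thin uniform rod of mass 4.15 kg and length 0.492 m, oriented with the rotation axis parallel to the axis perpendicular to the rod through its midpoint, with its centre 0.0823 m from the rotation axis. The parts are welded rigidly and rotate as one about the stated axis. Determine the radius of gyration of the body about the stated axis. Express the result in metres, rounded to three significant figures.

Thin rod: I_cm = (1/12)ML² = (1/12)(2.35)(1.13)² = 0.25006 kg m^2; centre at d = 0.279 m, so the parallel axis theorem gives I = 0.25006 + (2.35)(0.279)² = 0.43299 kg m^2.
Point mass: I_cm = 0; centre at d = 0.812 m, so the parallel axis theorem gives I = 0 + (1.35)(0.812)² = 0.89011 kg m^2.
Thin rod: I_cm = (1/12)ML² = (1/12)(4.15)(0.492)² = 0.083714 kg m^2; centre at d = 0.0823 m, so the parallel axis theorem gives I = 0.083714 + (4.15)(0.0823)² = 0.11182 kg m^2.
Total I = 1.4349 kg m^2; total mass M = 7.85 kg.
k = √(I/M) = √(1.4349/7.85) = 0.42754 m.

0.428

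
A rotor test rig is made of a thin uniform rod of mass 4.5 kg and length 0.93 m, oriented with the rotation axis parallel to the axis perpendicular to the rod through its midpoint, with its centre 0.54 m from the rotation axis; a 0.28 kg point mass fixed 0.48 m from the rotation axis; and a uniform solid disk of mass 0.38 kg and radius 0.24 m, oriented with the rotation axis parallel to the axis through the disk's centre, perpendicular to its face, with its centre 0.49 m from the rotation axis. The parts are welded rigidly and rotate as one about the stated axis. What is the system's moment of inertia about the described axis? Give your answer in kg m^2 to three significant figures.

1.80

Thin rod: I_cm = (1/12)ML² = (1/12)(4.5)(0.93)² = 0.32434 kg m^2; centre at d = 0.54 m, so I = I_cm + Md² gives I = 0.32434 + (4.5)(0.54)² = 1.6365 kg m^2.
Point mass: I_cm = 0; centre at d = 0.48 m, so I = I_cm + Md² gives I = 0 + (0.28)(0.48)² = 0.064512 kg m^2.
Solid disk: I_cm = (1/2)MR² = (1/2)(0.38)(0.24)² = 0.010944 kg m^2; centre at d = 0.49 m, so I = I_cm + Md² gives I = 0.010944 + (0.38)(0.49)² = 0.10218 kg m^2.
Total I = 1.6365 + 0.064512 + 0.10218 = 1.8032 kg m^2.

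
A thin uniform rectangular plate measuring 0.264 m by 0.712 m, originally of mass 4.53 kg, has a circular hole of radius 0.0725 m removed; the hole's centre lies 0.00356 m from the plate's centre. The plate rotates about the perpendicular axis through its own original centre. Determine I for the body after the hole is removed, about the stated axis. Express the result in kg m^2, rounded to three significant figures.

Unpierced body about its centre: I₀ = (1/12)M(a²+b²) = (1/12)(4.53)[(0.264)² + (0.712)²] = 0.21768 kg m^2.
The removed disk has mass m = M·πr²/(ab) = (4.53)·π(0.0725)²/(0.264·0.712) = 0.39796 kg (same uniform areal density).
Its moment of inertia about the rotation axis (parallel-axis theorem): I_hole = (1/2)mr² + md² = (1/2)(0.39796)(0.0725)² + (0.39796)(0.00356)² = 0.0010509 kg m^2.
Treating the hole as negative mass, I = I₀ − I_hole = 0.21768 − 0.0010509 = 0.21663 kg m^2.

0.217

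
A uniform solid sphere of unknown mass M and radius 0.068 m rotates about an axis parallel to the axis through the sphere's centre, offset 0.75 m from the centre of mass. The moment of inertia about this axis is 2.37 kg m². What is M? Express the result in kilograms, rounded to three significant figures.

I = I_cm + Md² = (2/5)MR² + Md² = M·[0.4·(0.068)² + (0.75)²] = M·0.56435.
So M = 2.37 / 0.56435 = 4.1995 kg.

4.20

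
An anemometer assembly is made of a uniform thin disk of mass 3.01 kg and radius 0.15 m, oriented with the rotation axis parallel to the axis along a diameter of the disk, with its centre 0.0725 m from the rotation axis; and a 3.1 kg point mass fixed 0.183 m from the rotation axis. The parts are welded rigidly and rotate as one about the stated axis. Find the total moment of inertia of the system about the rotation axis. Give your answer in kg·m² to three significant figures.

0.137

Thin disk: I_cm = (1/4)MR² = (1/4)(3.01)(0.15)² = 0.016931 kg·m²; centre at d = 0.0725 m, so I = I_cm + Md² gives I = 0.016931 + (3.01)(0.0725)² = 0.032753 kg·m².
Point mass: I_cm = 0; centre at d = 0.183 m, so I = I_cm + Md² gives I = 0 + (3.1)(0.183)² = 0.10382 kg·m².
Total I = 0.032753 + 0.10382 = 0.13657 kg·m².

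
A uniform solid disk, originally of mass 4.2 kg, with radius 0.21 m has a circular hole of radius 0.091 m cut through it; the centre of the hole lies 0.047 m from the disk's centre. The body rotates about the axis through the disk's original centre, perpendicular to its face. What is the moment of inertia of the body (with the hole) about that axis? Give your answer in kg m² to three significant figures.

Unpierced body about its centre: I₀ = (1/2)MR² = (1/2)(4.2)(0.21)² = 0.09261 kg m².
The removed disk has mass m = M·(r/R)² = (4.2)(0.091/0.21)² = 0.78867 kg (same uniform areal density).
Its moment of inertia about the rotation axis (parallel-axis theorem): I_hole = (1/2)mr² + md² = (1/2)(0.78867)(0.091)² + (0.78867)(0.047)² = 0.0050076 kg m².
Treating the hole as negative mass, I = I₀ − I_hole = 0.09261 − 0.0050076 = 0.087602 kg m².

0.0876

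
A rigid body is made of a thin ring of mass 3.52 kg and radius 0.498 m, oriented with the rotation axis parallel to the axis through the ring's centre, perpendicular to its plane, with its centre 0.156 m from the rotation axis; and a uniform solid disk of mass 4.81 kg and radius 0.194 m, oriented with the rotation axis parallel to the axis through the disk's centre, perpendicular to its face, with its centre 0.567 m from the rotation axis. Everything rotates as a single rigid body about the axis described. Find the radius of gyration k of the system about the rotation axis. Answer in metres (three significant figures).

Thin ring: I_cm = MR² = (3.52)(0.498)² = 0.87297 kg m²; centre at d = 0.156 m, so I = I_cm + Md² gives I = 0.87297 + (3.52)(0.156)² = 0.95864 kg m².
Solid disk: I_cm = (1/2)MR² = (1/2)(4.81)(0.194)² = 0.090515 kg m²; centre at d = 0.567 m, so I = I_cm + Md² gives I = 0.090515 + (4.81)(0.567)² = 1.6369 kg m².
Total I = 2.5955 kg m²; total mass M = 8.33 kg.
k = √(I/M) = √(2.5955/8.33) = 0.5582 m.

0.558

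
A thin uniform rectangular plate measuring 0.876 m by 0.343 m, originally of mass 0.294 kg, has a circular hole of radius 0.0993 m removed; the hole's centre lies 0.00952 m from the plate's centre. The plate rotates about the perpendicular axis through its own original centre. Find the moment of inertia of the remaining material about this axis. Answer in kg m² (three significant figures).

0.0215

Unpierced body about its centre: I₀ = (1/12)M(a²+b²) = (1/12)(0.294)[(0.876)² + (0.343)²] = 0.021683 kg m².
The removed disk has mass m = M·πr²/(ab) = (0.294)·π(0.0993)²/(0.876·0.343) = 0.030311 kg (same uniform areal density).
Its moment of inertia about the rotation axis (parallel-axis theorem): I_hole = (1/2)mr² + md² = (1/2)(0.030311)(0.0993)² + (0.030311)(0.00952)² = 0.00015219 kg m².
Treating the hole as negative mass, I = I₀ − I_hole = 0.021683 − 0.00015219 = 0.021531 kg m².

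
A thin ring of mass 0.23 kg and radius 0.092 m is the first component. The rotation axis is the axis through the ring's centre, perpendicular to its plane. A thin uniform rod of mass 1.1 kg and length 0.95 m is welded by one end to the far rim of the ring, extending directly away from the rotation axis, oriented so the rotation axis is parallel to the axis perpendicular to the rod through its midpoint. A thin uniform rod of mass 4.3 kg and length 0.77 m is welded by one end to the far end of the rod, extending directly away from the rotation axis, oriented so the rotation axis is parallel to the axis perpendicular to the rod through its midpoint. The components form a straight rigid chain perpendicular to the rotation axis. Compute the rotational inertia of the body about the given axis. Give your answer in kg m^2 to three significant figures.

9.41

Thin ring: I_cm = MR² = (0.23)(0.092)² = 0.0019467 kg m^2; axis through the centre, so I = 0.0019467 kg m^2.
Thin rod: I_cm = (1/12)ML² = (1/12)(1.1)(0.95)² = 0.082729 kg m^2; centre at d = 0.092 + 0.475 = 0.567 m, so I = I_cm + Md² gives I = 0.082729 + (1.1)(0.567)² = 0.43637 kg m^2.
Thin rod: I_cm = (1/12)ML² = (1/12)(4.3)(0.77)² = 0.21246 kg m^2; centre at d = 0.092 + 0.475 + 0.475 + 0.385 = 1.427 m, so I = I_cm + Md² gives I = 0.21246 + (4.3)(1.427)² = 8.9687 kg m^2.
Total I = 0.0019467 + 0.43637 + 8.9687 = 9.407 kg m^2.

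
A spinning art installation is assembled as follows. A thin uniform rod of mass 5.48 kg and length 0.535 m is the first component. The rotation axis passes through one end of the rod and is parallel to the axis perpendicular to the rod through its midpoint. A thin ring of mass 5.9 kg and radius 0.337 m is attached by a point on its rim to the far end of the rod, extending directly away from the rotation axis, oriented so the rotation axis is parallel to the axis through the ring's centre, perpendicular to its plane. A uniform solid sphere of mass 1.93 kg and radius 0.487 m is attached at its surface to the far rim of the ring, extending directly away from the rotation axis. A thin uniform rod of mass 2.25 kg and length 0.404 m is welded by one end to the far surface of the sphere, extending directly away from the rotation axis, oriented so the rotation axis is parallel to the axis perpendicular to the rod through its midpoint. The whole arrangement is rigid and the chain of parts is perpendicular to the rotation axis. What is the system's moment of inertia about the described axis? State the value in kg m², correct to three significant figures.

24.2

Thin rod: I_cm = (1/12)ML² = (1/12)(5.48)(0.535)² = 0.13071 kg m²; centre at d = 0.2675 m, so the parallel axis theorem gives I = 0.13071 + (5.48)(0.2675)² = 0.52284 kg m².
Thin ring: I_cm = MR² = (5.9)(0.337)² = 0.67006 kg m²; centre at d = 0.2675 + 0.2675 + 0.337 = 0.872 m, so the parallel axis theorem gives I = 0.67006 + (5.9)(0.872)² = 5.1563 kg m².
Solid sphere: I_cm = (2/5)MR² = (2/5)(1.93)(0.487)² = 0.18309 kg m²; centre at d = 0.2675 + 0.2675 + 0.337 + 0.337 + 0.487 = 1.696 m, so the parallel axis theorem gives I = 0.18309 + (1.93)(1.696)² = 5.7346 kg m².
Thin rod: I_cm = (1/12)ML² = (1/12)(2.25)(0.404)² = 0.030603 kg m²; centre at d = 0.2675 + 0.2675 + 0.337 + 0.337 + 0.487 + 0.487 + 0.202 = 2.385 m, so the parallel axis theorem gives I = 0.030603 + (2.25)(2.385)² = 12.829 kg m².
Total I = 0.52284 + 5.1563 + 5.7346 + 12.829 = 24.243 kg m².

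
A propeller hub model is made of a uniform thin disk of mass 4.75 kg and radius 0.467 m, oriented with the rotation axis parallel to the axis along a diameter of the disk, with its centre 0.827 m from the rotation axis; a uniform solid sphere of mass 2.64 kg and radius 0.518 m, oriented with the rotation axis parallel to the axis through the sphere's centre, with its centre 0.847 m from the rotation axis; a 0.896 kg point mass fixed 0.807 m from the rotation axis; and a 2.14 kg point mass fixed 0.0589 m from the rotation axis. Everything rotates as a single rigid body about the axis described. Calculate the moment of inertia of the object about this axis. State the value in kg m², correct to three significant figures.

Thin disk: I_cm = (1/4)MR² = (1/4)(4.75)(0.467)² = 0.25898 kg m²; centre at d = 0.827 m, so the parallel axis theorem gives I = 0.25898 + (4.75)(0.827)² = 3.5076 kg m².
Solid sphere: I_cm = (2/5)MR² = (2/5)(2.64)(0.518)² = 0.28335 kg m²; centre at d = 0.847 m, so the parallel axis theorem gives I = 0.28335 + (2.64)(0.847)² = 2.1773 kg m².
Point mass: I_cm = 0; centre at d = 0.807 m, so the parallel axis theorem gives I = 0 + (0.896)(0.807)² = 0.58352 kg m².
Point mass: I_cm = 0; centre at d = 0.0589 m, so the parallel axis theorem gives I = 0 + (2.14)(0.0589)² = 0.0074241 kg m².
Total I = 3.5076 + 2.1773 + 0.58352 + 0.0074241 = 6.2759 kg m².

6.28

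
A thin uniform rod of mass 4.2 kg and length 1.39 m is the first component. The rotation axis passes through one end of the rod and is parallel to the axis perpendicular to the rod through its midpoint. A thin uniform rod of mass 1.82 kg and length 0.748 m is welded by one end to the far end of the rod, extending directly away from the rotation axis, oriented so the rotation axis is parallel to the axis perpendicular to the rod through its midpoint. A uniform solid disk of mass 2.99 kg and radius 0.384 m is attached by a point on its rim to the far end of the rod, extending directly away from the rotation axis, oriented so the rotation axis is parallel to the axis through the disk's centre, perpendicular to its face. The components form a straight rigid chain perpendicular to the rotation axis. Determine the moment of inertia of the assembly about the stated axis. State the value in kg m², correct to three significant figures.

27.7

Thin rod: I_cm = (1/12)ML² = (1/12)(4.2)(1.39)² = 0.67623 kg m²; centre at d = 0.695 m, so I = I_cm + Md² gives I = 0.67623 + (4.2)(0.695)² = 2.7049 kg m².
Thin rod: I_cm = (1/12)ML² = (1/12)(1.82)(0.748)² = 0.084858 kg m²; centre at d = 0.695 + 0.695 + 0.374 = 1.764 m, so I = I_cm + Md² gives I = 0.084858 + (1.82)(1.764)² = 5.7481 kg m².
Solid disk: I_cm = (1/2)MR² = (1/2)(2.99)(0.384)² = 0.22045 kg m²; centre at d = 0.695 + 0.695 + 0.374 + 0.374 + 0.384 = 2.522 m, so I = I_cm + Md² gives I = 0.22045 + (2.99)(2.522)² = 19.238 kg m².
Total I = 2.7049 + 5.7481 + 19.238 = 27.691 kg m².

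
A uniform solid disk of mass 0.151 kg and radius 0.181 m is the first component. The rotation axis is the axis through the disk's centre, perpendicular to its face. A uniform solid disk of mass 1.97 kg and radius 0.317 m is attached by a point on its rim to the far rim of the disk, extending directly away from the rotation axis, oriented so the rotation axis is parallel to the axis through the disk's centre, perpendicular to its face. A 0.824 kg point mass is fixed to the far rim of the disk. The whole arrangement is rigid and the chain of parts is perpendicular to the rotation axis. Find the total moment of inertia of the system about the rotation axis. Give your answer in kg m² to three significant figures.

Solid disk: I_cm = (1/2)MR² = (1/2)(0.151)(0.181)² = 0.0024735 kg m²; axis through the centre, so I = 0.0024735 kg m².
Solid disk: I_cm = (1/2)MR² = (1/2)(1.97)(0.317)² = 0.098982 kg m²; centre at d = 0.181 + 0.317 = 0.498 m, so I = I_cm + Md² gives I = 0.098982 + (1.97)(0.498)² = 0.58755 kg m².
Point mass: I_cm = 0; centre at d = 0.181 + 0.317 + 0.317 = 0.815 m, so I = I_cm + Md² gives I = 0 + (0.824)(0.815)² = 0.54732 kg m².
Total I = 0.0024735 + 0.58755 + 0.54732 = 1.1373 kg m².

1.14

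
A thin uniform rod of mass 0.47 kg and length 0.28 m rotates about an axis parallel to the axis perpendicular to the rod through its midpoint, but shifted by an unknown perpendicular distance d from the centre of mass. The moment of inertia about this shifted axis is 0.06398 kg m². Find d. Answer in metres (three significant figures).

About the centre-of-mass axis, I_cm = (1/12)ML² = (1/12)(0.47)(0.28)² = 0.0030707 kg m².
Parallel axis theorem: I = I_cm + Md², so Md² = 0.06398 − 0.0030707 = 0.060909 kg m².
d = √(0.060909 / 0.47) = 0.35999 m.

0.360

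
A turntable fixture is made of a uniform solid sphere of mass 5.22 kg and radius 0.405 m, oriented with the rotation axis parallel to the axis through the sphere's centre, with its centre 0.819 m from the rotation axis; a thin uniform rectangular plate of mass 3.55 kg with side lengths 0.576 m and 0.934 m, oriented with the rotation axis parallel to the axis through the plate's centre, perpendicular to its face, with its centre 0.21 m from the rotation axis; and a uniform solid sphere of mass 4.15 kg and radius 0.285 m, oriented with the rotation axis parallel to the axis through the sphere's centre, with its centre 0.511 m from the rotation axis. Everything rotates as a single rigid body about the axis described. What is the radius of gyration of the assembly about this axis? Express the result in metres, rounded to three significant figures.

Solid sphere: I_cm = (2/5)MR² = (2/5)(5.22)(0.405)² = 0.34248 kg m²; centre at d = 0.819 m, so the parallel axis theorem gives I = 0.34248 + (5.22)(0.819)² = 3.8439 kg m².
Rectangular plate: I_cm = (1/12)M(a²+b²) = (1/12)(3.55)[(0.576)² + (0.934)²] = 0.35622 kg m²; centre at d = 0.21 m, so the parallel axis theorem gives I = 0.35622 + (3.55)(0.21)² = 0.51278 kg m².
Solid sphere: I_cm = (2/5)MR² = (2/5)(4.15)(0.285)² = 0.13483 kg m²; centre at d = 0.511 m, so the parallel axis theorem gives I = 0.13483 + (4.15)(0.511)² = 1.2185 kg m².
Total I = 5.5751 kg m²; total mass M = 12.92 kg.
k = √(I/M) = √(5.5751/12.92) = 0.65689 m.

0.657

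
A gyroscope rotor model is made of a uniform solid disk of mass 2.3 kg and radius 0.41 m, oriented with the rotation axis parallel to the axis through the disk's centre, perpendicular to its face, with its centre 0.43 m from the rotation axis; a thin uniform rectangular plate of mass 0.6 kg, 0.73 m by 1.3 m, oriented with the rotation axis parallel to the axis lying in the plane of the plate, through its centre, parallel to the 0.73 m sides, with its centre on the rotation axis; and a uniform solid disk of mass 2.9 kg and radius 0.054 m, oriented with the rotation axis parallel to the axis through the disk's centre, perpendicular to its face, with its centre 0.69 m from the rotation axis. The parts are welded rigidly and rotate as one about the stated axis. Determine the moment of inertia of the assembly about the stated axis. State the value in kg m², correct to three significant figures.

Solid disk: I_cm = (1/2)MR² = (1/2)(2.3)(0.41)² = 0.19331 kg m²; centre at d = 0.43 m, so the parallel axis theorem gives I = 0.19331 + (2.3)(0.43)² = 0.61858 kg m².
Rectangular plate: I_cm = (1/12)Mb² = (1/12)(0.6)(1.3)² = 0.0845 kg m²; axis through the centre, so I = 0.0845 kg m².
Solid disk: I_cm = (1/2)MR² = (1/2)(2.9)(0.054)² = 0.0042282 kg m²; centre at d = 0.69 m, so the parallel axis theorem gives I = 0.0042282 + (2.9)(0.69)² = 1.3849 kg m².
Total I = 0.61858 + 0.0845 + 1.3849 = 2.088 kg m².

2.09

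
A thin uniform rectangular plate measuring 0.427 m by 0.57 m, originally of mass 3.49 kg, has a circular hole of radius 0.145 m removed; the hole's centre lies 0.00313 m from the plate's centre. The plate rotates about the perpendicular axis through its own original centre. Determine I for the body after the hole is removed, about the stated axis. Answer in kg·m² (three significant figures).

Unpierced body about its centre: I₀ = (1/12)M(a²+b²) = (1/12)(3.49)[(0.427)² + (0.57)²] = 0.14752 kg·m².
The removed disk has mass m = M·πr²/(ab) = (3.49)·π(0.145)²/(0.427·0.57) = 0.94713 kg (same uniform areal density).
Its moment of inertia about the rotation axis (parallel-axis theorem): I_hole = (1/2)mr² + md² = (1/2)(0.94713)(0.145)² + (0.94713)(0.00313)² = 0.009966 kg·m².
Treating the hole as negative mass, I = I₀ − I_hole = 0.14752 − 0.009966 = 0.13755 kg·m².

0.138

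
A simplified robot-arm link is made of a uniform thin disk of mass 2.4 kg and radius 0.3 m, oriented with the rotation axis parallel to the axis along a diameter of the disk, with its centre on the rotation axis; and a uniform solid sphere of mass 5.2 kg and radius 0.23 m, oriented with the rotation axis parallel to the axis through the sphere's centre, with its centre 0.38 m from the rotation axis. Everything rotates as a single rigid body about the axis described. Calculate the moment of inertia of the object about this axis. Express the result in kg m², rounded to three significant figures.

0.915

Thin disk: I_cm = (1/4)MR² = (1/4)(2.4)(0.3)² = 0.054 kg m²; axis through the centre, so I = 0.054 kg m².
Solid sphere: I_cm = (2/5)MR² = (2/5)(5.2)(0.23)² = 0.11003 kg m²; centre at d = 0.38 m, so the parallel axis theorem gives I = 0.11003 + (5.2)(0.38)² = 0.86091 kg m².
Total I = 0.054 + 0.86091 = 0.91491 kg m².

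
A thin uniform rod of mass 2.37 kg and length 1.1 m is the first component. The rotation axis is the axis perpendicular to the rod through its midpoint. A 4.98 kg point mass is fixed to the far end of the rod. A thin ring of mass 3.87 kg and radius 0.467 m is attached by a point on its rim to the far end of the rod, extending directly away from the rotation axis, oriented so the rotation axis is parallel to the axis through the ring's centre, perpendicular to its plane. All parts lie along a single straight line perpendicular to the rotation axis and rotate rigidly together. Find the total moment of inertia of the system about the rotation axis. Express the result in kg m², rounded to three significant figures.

Thin rod: I_cm = (1/12)ML² = (1/12)(2.37)(1.1)² = 0.23898 kg m²; axis through the centre, so I = 0.23898 kg m².
Point mass: I_cm = 0; centre at d = 0.55 m, so the parallel axis theorem gives I = 0 + (4.98)(0.55)² = 1.5065 kg m².
Thin ring: I_cm = MR² = (3.87)(0.467)² = 0.844 kg m²; centre at d = 0.55 + 0.467 = 1.017 m, so the parallel axis theorem gives I = 0.844 + (3.87)(1.017)² = 4.8467 kg m².
Total I = 0.23898 + 1.5065 + 4.8467 = 6.5921 kg m².

6.59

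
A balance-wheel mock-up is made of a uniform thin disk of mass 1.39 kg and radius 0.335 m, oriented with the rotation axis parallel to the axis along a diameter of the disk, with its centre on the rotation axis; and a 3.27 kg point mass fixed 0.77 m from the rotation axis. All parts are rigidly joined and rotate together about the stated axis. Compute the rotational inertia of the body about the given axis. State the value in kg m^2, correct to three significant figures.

Thin disk: I_cm = (1/4)MR² = (1/4)(1.39)(0.335)² = 0.038998 kg m^2; axis through the centre, so I = 0.038998 kg m^2.
Point mass: I_cm = 0; centre at d = 0.77 m, so the parallel axis theorem gives I = 0 + (3.27)(0.77)² = 1.9388 kg m^2.
Total I = 0.038998 + 1.9388 = 1.9778 kg m^2.

1.98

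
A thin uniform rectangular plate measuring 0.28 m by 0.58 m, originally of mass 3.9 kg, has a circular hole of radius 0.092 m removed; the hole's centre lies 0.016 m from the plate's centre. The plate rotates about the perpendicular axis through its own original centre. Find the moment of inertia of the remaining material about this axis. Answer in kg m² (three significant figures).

Unpierced body about its centre: I₀ = (1/12)M(a²+b²) = (1/12)(3.9)[(0.28)² + (0.58)²] = 0.13481 kg m².
The removed disk has mass m = M·πr²/(ab) = (3.9)·π(0.092)²/(0.28·0.58) = 0.63856 kg (same uniform areal density).
Its moment of inertia about the rotation axis (parallel-axis theorem): I_hole = (1/2)mr² + md² = (1/2)(0.63856)(0.092)² + (0.63856)(0.016)² = 0.0028659 kg m².
Treating the hole as negative mass, I = I₀ − I_hole = 0.13481 − 0.0028659 = 0.13194 kg m².

0.132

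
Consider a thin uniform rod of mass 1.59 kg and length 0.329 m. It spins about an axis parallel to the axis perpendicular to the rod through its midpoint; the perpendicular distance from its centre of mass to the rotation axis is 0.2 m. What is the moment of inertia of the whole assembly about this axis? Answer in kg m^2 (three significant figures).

I_cm = (1/12)ML² = (1/12)(1.59)(0.329)² = 0.014342 kg m^2; centre at d = 0.2 m, so I = I_cm + Md² gives I = 0.014342 + (1.59)(0.2)² = 0.077942 kg m^2.

0.0779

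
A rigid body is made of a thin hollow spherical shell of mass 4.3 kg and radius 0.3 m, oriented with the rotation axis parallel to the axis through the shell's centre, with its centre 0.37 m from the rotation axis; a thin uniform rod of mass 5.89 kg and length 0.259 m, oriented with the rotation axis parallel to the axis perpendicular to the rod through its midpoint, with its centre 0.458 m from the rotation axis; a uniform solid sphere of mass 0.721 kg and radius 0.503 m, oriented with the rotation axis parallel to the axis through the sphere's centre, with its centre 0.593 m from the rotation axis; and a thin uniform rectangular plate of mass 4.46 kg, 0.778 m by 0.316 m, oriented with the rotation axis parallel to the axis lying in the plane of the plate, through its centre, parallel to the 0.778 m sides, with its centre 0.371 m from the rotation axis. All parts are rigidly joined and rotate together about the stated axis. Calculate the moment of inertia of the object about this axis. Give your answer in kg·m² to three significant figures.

Spherical shell: I_cm = (2/3)MR² = (2/3)(4.3)(0.3)² = 0.258 kg·m²; centre at d = 0.37 m, so I = I_cm + Md² gives I = 0.258 + (4.3)(0.37)² = 0.84667 kg·m².
Thin rod: I_cm = (1/12)ML² = (1/12)(5.89)(0.259)² = 0.032926 kg·m²; centre at d = 0.458 m, so I = I_cm + Md² gives I = 0.032926 + (5.89)(0.458)² = 1.2684 kg·m².
Solid sphere: I_cm = (2/5)MR² = (2/5)(0.721)(0.503)² = 0.072968 kg·m²; centre at d = 0.593 m, so I = I_cm + Md² gives I = 0.072968 + (0.721)(0.593)² = 0.32651 kg·m².
Rectangular plate: I_cm = (1/12)Mb² = (1/12)(4.46)(0.316)² = 0.037113 kg·m²; centre at d = 0.371 m, so I = I_cm + Md² gives I = 0.037113 + (4.46)(0.371)² = 0.65099 kg·m².
Total I = 0.84667 + 1.2684 + 0.32651 + 0.65099 = 3.0926 kg·m².

3.09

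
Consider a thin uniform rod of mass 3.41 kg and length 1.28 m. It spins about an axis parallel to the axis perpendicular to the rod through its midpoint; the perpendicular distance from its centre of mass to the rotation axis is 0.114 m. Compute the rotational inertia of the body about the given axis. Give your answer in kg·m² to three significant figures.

0.510

I_cm = (1/12)ML² = (1/12)(3.41)(1.28)² = 0.46558 kg·m²; centre at d = 0.114 m, so the parallel axis theorem gives I = 0.46558 + (3.41)(0.114)² = 0.5099 kg·m².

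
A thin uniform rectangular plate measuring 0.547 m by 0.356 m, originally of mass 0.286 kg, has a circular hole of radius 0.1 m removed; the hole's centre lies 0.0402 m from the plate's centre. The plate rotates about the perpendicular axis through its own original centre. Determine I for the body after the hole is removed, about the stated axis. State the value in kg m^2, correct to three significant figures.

0.00985

Unpierced body about its centre: I₀ = (1/12)M(a²+b²) = (1/12)(0.286)[(0.547)² + (0.356)²] = 0.010152 kg m^2.
The removed disk has mass m = M·πr²/(ab) = (0.286)·π(0.1)²/(0.547·0.356) = 0.04614 kg (same uniform areal density).
Its moment of inertia about the rotation axis (parallel-axis theorem): I_hole = (1/2)mr² + md² = (1/2)(0.04614)(0.1)² + (0.04614)(0.0402)² = 0.00030526 kg m^2.
Treating the hole as negative mass, I = I₀ − I_hole = 0.010152 − 0.00030526 = 0.0098464 kg m^2.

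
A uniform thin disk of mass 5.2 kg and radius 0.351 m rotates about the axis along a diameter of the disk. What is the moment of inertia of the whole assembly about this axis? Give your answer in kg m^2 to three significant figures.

0.160

I_cm = (1/4)MR² = (1/4)(5.2)(0.351)² = 0.16016 kg m^2; axis through the centre, so I = 0.16016 kg m^2.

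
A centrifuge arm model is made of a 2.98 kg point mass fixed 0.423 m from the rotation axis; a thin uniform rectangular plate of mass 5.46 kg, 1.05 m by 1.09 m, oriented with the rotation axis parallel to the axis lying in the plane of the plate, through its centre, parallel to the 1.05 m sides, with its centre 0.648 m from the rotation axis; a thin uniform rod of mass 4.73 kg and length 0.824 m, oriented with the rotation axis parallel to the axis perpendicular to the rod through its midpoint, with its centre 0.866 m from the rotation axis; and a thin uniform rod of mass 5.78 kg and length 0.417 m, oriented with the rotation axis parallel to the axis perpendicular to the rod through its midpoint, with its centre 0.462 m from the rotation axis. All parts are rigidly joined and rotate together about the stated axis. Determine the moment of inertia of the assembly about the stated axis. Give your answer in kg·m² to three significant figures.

8.50

Point mass: I_cm = 0; centre at d = 0.423 m, so the parallel axis theorem gives I = 0 + (2.98)(0.423)² = 0.53321 kg·m².
Rectangular plate: I_cm = (1/12)Mb² = (1/12)(5.46)(1.09)² = 0.54059 kg·m²; centre at d = 0.648 m, so the parallel axis theorem gives I = 0.54059 + (5.46)(0.648)² = 2.8333 kg·m².
Thin rod: I_cm = (1/12)ML² = (1/12)(4.73)(0.824)² = 0.26763 kg·m²; centre at d = 0.866 m, so the parallel axis theorem gives I = 0.26763 + (4.73)(0.866)² = 3.8149 kg·m².
Thin rod: I_cm = (1/12)ML² = (1/12)(5.78)(0.417)² = 0.083757 kg·m²; centre at d = 0.462 m, so the parallel axis theorem gives I = 0.083757 + (5.78)(0.462)² = 1.3175 kg·m².
Total I = 0.53321 + 2.8333 + 3.8149 + 1.3175 = 8.4989 kg·m².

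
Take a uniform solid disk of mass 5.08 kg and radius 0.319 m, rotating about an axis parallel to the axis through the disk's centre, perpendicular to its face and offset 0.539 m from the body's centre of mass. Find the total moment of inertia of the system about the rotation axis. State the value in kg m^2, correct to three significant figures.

1.73

I_cm = (1/2)MR² = (1/2)(5.08)(0.319)² = 0.25847 kg m^2; centre at d = 0.539 m, so the parallel axis theorem gives I = 0.25847 + (5.08)(0.539)² = 1.7343 kg m^2.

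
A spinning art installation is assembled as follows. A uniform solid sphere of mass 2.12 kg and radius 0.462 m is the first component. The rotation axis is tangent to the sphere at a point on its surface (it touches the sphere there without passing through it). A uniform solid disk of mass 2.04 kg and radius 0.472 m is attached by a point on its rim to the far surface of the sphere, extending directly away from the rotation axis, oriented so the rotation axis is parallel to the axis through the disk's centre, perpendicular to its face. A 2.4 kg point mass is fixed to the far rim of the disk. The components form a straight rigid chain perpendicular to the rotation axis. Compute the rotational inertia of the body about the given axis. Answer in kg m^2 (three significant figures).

13.2

Solid sphere: I_cm = (2/5)MR² = (2/5)(2.12)(0.462)² = 0.181 kg m^2; centre at d = 0.462 m, so the parallel axis theorem gives I = 0.181 + (2.12)(0.462)² = 0.6335 kg m^2.
Solid disk: I_cm = (1/2)MR² = (1/2)(2.04)(0.472)² = 0.22724 kg m^2; centre at d = 0.462 + 0.462 + 0.472 = 1.396 m, so the parallel axis theorem gives I = 0.22724 + (2.04)(1.396)² = 4.2028 kg m^2.
Point mass: I_cm = 0; centre at d = 0.462 + 0.462 + 0.472 + 0.472 = 1.868 m, so the parallel axis theorem gives I = 0 + (2.4)(1.868)² = 8.3746 kg m^2.
Total I = 0.6335 + 4.2028 + 8.3746 = 13.211 kg m^2.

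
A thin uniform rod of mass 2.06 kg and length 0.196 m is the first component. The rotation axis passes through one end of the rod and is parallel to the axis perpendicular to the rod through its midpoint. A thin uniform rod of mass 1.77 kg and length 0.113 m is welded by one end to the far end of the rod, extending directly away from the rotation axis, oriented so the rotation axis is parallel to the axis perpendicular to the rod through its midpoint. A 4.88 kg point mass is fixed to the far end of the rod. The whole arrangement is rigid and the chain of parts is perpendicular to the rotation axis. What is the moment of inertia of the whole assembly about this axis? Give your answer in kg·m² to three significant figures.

0.607

Thin rod: I_cm = (1/12)ML² = (1/12)(2.06)(0.196)² = 0.0065947 kg·m²; centre at d = 0.098 m, so the parallel axis theorem gives I = 0.0065947 + (2.06)(0.098)² = 0.026379 kg·m².
Thin rod: I_cm = (1/12)ML² = (1/12)(1.77)(0.113)² = 0.0018834 kg·m²; centre at d = 0.098 + 0.098 + 0.0565 = 0.2525 m, so the parallel axis theorem gives I = 0.0018834 + (1.77)(0.2525)² = 0.11473 kg·m².
Point mass: I_cm = 0; centre at d = 0.098 + 0.098 + 0.0565 + 0.0565 = 0.309 m, so the parallel axis theorem gives I = 0 + (4.88)(0.309)² = 0.46595 kg·m².
Total I = 0.026379 + 0.11473 + 0.46595 = 0.60706 kg·m².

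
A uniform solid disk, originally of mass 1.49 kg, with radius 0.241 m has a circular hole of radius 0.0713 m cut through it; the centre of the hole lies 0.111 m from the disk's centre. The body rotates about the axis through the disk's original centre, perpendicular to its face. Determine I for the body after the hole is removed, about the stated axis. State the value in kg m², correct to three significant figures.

Unpierced body about its centre: I₀ = (1/2)MR² = (1/2)(1.49)(0.241)² = 0.04327 kg m².
The removed disk has mass m = M·(r/R)² = (1.49)(0.0713/0.241)² = 0.13042 kg (same uniform areal density).
Its moment of inertia about the rotation axis (parallel-axis theorem): I_hole = (1/2)mr² + md² = (1/2)(0.13042)(0.0713)² + (0.13042)(0.111)² = 0.0019384 kg m².
Treating the hole as negative mass, I = I₀ − I_hole = 0.04327 − 0.0019384 = 0.041332 kg m².

0.0413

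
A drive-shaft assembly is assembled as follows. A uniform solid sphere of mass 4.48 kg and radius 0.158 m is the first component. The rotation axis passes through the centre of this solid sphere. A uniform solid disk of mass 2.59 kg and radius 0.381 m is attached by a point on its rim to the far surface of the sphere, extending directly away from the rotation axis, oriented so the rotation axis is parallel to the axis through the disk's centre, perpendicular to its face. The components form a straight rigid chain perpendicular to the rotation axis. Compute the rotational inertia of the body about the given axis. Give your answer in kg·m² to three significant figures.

Solid sphere: I_cm = (2/5)MR² = (2/5)(4.48)(0.158)² = 0.044735 kg·m²; axis through the centre, so I = 0.044735 kg·m².
Solid disk: I_cm = (1/2)MR² = (1/2)(2.59)(0.381)² = 0.18798 kg·m²; centre at d = 0.158 + 0.381 = 0.539 m, so the parallel axis theorem gives I = 0.18798 + (2.59)(0.539)² = 0.94043 kg·m².
Total I = 0.044735 + 0.94043 = 0.98517 kg·m².

0.985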